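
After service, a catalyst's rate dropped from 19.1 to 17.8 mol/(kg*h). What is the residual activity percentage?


Activity (%) = (rate_used / rate_fresh) * 100
rate_used = 17.8, rate_fresh = 19.1
= (17.8 / 19.1) * 100
= 0.9319 * 100 = 93.19

93.19 %


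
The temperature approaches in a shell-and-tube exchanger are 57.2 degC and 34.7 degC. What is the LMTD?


LMTD = (dT1 - dT2) / ln(dT1/dT2)
= (57.2 - 34.7) / ln(57.2 / 34.7) = 22.5 / 0.499814 = 45.02

45.02 degC


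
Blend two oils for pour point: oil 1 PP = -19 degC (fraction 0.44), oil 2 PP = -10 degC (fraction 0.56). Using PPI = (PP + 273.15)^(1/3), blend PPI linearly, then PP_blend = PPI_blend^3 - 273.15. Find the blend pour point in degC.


PPI_1 = (-19 + 273.15)^(1/3) = 6.334272
PPI_2 = (-10 + 273.15)^(1/3) = 6.408176
PPI_blend = 0.44 * 6.334272 + 0.56 * 6.408176 = 6.375658
PP_blend = 6.375658^3 - 273.15 = 259.1642 - 273.15 = -13.99

-13.99 degC


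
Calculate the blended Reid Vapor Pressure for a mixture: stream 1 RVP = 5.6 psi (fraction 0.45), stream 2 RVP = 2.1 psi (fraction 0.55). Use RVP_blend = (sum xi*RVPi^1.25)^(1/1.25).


Chevron index: RVP_blend = (sum xi*RVPi^1.25)^(1/1.25)
RVP^1.25 terms: 0.45 * 5.6^1.25 + 0.55 * 2.1^1.25 = 5.26696
RVP_blend = 5.26696^(1/1.25) = 3.778

3.778 psi


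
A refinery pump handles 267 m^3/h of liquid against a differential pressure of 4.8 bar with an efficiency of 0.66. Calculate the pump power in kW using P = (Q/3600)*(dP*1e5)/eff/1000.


Q = 267 / 3600 = 0.0741667 m^3/s
P = 0.0741667 * (4.8 * 1e5) / 0.66 / 1000 = 53.94

53.94 kW


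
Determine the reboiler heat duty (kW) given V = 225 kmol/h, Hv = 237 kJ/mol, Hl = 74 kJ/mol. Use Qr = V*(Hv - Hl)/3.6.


Qr = 225 * (237 - 74) / 3.6 = 225 * 163 / 3.6 = 10190

10190 kW


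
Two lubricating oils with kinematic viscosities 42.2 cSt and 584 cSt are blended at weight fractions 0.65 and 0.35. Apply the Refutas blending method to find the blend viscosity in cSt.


Refutas method: VBN_i = 14.534*ln(ln(visc_i + 0.8)) + 10.975, blended linearly by mass fraction; since VBN is linear in VBI_i = ln(ln(visc_i + 0.8)) and the fractions sum to 1, blend VBI directly: visc = exp(exp(VBI_blend)) - 0.8
VBI_1 = ln(ln(42.2 + 0.8)) = 1.32474
VBI_2 = ln(ln(584 + 0.8)) = 1.8518
VBI_blend = 0.65 * 1.32474 + 0.35 * 1.8518 = 1.50921
visc_blend = exp(exp(1.50921)) - 0.8 = 91.33

91.33 cSt


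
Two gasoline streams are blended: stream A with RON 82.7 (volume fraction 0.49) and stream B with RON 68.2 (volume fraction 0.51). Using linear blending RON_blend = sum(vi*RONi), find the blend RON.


Linear blending: RON_blend = sum(vi * RONi)
Contribution 1: 0.49 * 82.7 = 40.523
Contribution 2: 0.51 * 68.2 = 34.782
RON_blend = 40.523 + 34.782 = 75.305

75.305


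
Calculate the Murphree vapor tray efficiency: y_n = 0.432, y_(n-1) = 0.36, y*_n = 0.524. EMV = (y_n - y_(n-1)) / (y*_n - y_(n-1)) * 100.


Murphree vapor efficiency: EMV = (y_n - y_(n-1)) / (y*_n - y_(n-1)) * 100
EMV = (0.432 - 0.36) / (0.524 - 0.36) * 100 = 0.072 / 0.164 * 100 = 43.90

43.90 %


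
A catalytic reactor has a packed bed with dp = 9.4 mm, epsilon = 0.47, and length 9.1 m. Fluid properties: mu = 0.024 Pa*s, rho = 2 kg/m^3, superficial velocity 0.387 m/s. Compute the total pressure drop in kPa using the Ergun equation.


dp = 9.4 mm = 0.0094 m
Viscous term = 150*0.024*0.387*(1-0.47)^2 / (0.0094^2*0.47^3) = 42659.5
Inertial term = 1.75*2*0.387^2*(1-0.47) / (0.0094*0.47^3) = 284.672
dP/L = 42659.5 + 284.672 = 42944.2 Pa/m
dP = 42944.2 * 9.1 / 1000 = 390.8 kPa

390.8 kPa


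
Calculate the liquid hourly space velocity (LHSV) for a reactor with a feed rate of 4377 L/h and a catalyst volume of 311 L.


LHSV = volumetric feed rate / catalyst volume
= 4377 L/h / 311 L
= 14.07 h^-1

14.07 h^-1


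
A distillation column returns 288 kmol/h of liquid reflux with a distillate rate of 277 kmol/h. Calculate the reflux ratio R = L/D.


Reflux ratio definition: R = L / D (liquid returned / distillate withdrawn)
L = 288 kmol/h, D = 277 kmol/h
R = 288 / 277 = 1.040

1.040


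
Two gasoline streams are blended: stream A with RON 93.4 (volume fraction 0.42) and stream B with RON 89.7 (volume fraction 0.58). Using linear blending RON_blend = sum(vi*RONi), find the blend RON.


Linear blending: RON_blend = sum(vi * RONi)
Contribution 1: 0.42 * 93.4 = 39.228
Contribution 2: 0.58 * 89.7 = 52.026
RON_blend = 39.228 + 52.026 = 91.254

91.254


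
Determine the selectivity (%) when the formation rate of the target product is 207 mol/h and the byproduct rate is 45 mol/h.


Selectivity = desired / (desired + undesired) * 100
Total products = 207 + 45 = 252 mol/h
S = 207 / 252 * 100
= 0.8214 * 100
= 82.14 %

82.14 %


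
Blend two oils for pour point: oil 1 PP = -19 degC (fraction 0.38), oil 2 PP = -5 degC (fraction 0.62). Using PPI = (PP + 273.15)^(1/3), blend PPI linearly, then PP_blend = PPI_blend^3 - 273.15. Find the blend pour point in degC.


PPI_1 = (-19 + 273.15)^(1/3) = 6.334272
PPI_2 = (-5 + 273.15)^(1/3) = 6.448508
PPI_blend = 0.38 * 6.334272 + 0.62 * 6.448508 = 6.405098
PP_blend = 6.405098^3 - 273.15 = 262.7709 - 273.15 = -10.38

-10.38 degC


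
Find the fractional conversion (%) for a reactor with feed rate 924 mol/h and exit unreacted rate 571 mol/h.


X = (F_in - F_out) / F_in * 100
Moles reacted = 924 - 571 = 353
X = 353 / 924 * 100
= 0.3820 * 100
= 38.20 %

38.20 %


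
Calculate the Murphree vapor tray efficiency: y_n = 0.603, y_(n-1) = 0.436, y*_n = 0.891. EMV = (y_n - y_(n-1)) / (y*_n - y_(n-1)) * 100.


Murphree vapor efficiency: EMV = (y_n - y_(n-1)) / (y*_n - y_(n-1)) * 100
EMV = (0.603 - 0.436) / (0.891 - 0.436) * 100 = 0.167 / 0.455 * 100 = 36.70

36.70 %


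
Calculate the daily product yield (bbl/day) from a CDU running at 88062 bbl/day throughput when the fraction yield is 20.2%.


Crude throughput = 88062 bbl/day
Fraction yield = 20.2%
yield = throughput * fraction / 100
yield = 88062 * 20.2 / 100 = 17788.524

17788.524 bbl/day


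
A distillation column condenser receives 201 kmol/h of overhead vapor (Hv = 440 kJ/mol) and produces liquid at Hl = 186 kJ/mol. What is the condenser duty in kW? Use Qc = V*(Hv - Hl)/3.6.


Qc = 201 * (440 - 186) / 3.6 = 201 * 254 / 3.6 = 14180

14180 kW


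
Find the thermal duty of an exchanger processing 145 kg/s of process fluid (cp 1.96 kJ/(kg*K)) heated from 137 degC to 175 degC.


Q = m_dot * cp * delta_T
delta_T = 175 - 137 = 38 K
Q = 145 * 1.96 * 38
= 284.2 * 38
= 10799.6 kW

10799.6 kW


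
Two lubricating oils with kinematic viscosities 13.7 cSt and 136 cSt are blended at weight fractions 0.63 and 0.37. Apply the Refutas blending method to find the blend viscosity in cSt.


Refutas method: VBN_i = 14.534*ln(ln(visc_i + 0.8)) + 10.975, blended linearly by mass fraction; since VBN is linear in VBI_i = ln(ln(visc_i + 0.8)) and the fractions sum to 1, blend VBI directly: visc = exp(exp(VBI_blend)) - 0.8
VBI_1 = ln(ln(13.7 + 0.8)) = 0.983631
VBI_2 = ln(ln(136 + 0.8)) = 1.59301
VBI_blend = 0.63 * 0.983631 + 0.37 * 1.59301 = 1.2091
visc_blend = exp(exp(1.2091)) - 0.8 = 27.72

27.72 cSt


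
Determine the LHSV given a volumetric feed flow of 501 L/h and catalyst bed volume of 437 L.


LHSV = volumetric feed rate / catalyst volume
= 501 L/h / 437 L
= 1.146 h^-1

1.146 h^-1


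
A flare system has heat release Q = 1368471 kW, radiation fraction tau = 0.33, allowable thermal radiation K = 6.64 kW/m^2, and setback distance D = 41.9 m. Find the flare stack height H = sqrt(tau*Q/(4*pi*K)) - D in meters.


tau*Q/(4*pi*K) = 0.33 * 1368471 / (4 * pi * 6.64) = 5412.17
sqrt(5412.17) = 73.5675
H = 73.5675 - 41.9 = 31.67

31.67 m


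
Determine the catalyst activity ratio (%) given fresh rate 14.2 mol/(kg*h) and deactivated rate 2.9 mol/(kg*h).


Activity (%) = (rate_used / rate_fresh) * 100
rate_used = 2.9, rate_fresh = 14.2
= (2.9 / 14.2) * 100
= 0.2042 * 100 = 20.42

20.42 %


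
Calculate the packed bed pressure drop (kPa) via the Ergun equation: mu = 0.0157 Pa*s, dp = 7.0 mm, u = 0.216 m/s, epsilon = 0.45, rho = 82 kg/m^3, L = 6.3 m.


dp = 7.0 mm = 0.007 m
Viscous term = 150*0.0157*0.216*(1-0.45)^2 / (0.007^2*0.45^3) = 34461.7
Inertial term = 1.75*82*0.216^2*(1-0.45) / (0.007*0.45^3) = 5772.8
dP/L = 34461.7 + 5772.8 = 40234.5 Pa/m
dP = 40234.5 * 6.3 / 1000 = 253.5 kPa

253.5 kPa


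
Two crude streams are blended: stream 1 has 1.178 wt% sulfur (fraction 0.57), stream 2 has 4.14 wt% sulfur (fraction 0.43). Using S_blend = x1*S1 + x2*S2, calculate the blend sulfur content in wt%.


Linear sulfur blending: S_blend = x1*S1 + x2*S2
Contribution 1: 0.57 * 1.178 = 0.67146 wt%
Contribution 2: 0.43 * 4.14 = 1.7802 wt%
S_blend = 0.67146 + 1.7802 = 2.45166

2.45166 wt%


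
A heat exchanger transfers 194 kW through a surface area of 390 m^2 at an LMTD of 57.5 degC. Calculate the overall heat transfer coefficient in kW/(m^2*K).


From Q = U*A*LMTD, U = Q / (A * LMTD)
U = 194 / (390 * 57.5) = 194 / 22425 = 0.008651

0.008651 kW/(m^2*K)


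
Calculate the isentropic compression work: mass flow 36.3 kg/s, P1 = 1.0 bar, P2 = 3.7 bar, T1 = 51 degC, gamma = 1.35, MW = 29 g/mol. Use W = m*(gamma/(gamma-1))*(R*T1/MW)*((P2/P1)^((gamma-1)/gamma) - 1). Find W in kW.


Isentropic work: W = m*(gamma/(gamma-1))*(R*T1/MW)*((P2/P1)^((gamma-1)/gamma) - 1)
T1 = 51 + 273.15 = 324.15 K
Pressure ratio = 3.7 / 1.0 = 3.7
Exponent = (1.35 - 1)/1.35 = 0.259259
(P2/P1)^exp - 1 = 3.7^0.259259 - 1 = 0.40382
W = 36.3 * 1.35 / 0.35 * 8.314 * 324.15 / 29 * 0.40382 = 5254

5254 kW


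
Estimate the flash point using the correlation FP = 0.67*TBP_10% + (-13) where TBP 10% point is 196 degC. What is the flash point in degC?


FP = 0.67 * 196 + (-13) = 118.32

118.32 degC


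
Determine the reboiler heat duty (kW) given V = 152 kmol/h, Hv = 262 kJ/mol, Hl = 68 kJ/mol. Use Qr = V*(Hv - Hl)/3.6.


Qr = 152 * (262 - 68) / 3.6 = 152 * 194 / 3.6 = 8191

8191 kW


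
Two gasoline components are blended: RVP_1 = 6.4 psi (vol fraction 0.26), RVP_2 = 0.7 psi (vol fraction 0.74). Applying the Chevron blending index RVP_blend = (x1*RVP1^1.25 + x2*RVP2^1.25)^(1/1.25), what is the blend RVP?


Chevron index: RVP_blend = (sum xi*RVPi^1.25)^(1/1.25)
RVP^1.25 terms: 0.26 * 6.4^1.25 + 0.74 * 0.7^1.25 = 3.12047
RVP_blend = 3.12047^(1/1.25) = 2.485

2.485 psi


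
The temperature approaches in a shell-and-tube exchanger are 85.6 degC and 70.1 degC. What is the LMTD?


LMTD = (dT1 - dT2) / ln(dT1/dT2)
= (85.6 - 70.1) / ln(85.6 / 70.1) = 15.5 / 0.199762 = 77.59

77.59 degC


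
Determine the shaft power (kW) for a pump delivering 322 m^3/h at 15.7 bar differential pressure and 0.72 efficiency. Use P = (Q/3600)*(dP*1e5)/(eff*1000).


Q = 322 / 3600 = 0.0894444 m^3/s
P = 0.0894444 * (15.7 * 1e5) / 0.72 / 1000 = 195.0

195.0 kW


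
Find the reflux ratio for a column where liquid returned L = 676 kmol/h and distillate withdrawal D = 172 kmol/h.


Reflux ratio definition: R = L / D (liquid returned / distillate withdrawn)
L = 676 kmol/h, D = 172 kmol/h
R = 676 / 172 = 3.930

3.930


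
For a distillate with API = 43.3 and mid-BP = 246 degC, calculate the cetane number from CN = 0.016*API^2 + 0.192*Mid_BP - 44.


CN = 0.016 * 43.3^2 + 0.192 * 246 - 44
CN = 29.99824 + 47.232 - 44 = 33.23024

33.23024


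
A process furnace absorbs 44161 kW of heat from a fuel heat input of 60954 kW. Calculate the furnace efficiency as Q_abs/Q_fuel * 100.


Furnace efficiency = Q_absorbed / Q_fuel * 100
= 44161 / 60954 * 100 = 72.45

72.45 %


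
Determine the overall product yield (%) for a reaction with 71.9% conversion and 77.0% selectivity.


Overall yield = conversion (%) * selectivity (%) / 100
Conversion = 71.9%, Selectivity = 77.0%
Y = 71.9 * 77.0 / 100
= 55.363 %

55.363 %


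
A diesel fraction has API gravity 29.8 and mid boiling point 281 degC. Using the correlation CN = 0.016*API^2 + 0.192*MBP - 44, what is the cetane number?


CN = 0.016 * 29.8^2 + 0.192 * 281 - 44
CN = 14.20864 + 53.952 - 44 = 24.16064

24.16064


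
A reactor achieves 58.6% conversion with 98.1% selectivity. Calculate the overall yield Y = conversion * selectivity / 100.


Overall yield = conversion (%) * selectivity (%) / 100
Conversion = 58.6%, Selectivity = 98.1%
Y = 58.6 * 98.1 / 100
= 57.4866 %

57.4866 %


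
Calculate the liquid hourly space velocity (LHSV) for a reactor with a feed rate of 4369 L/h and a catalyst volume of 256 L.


LHSV = volumetric feed rate / catalyst volume
= 4369 L/h / 256 L
= 17.07 h^-1

17.07 h^-1


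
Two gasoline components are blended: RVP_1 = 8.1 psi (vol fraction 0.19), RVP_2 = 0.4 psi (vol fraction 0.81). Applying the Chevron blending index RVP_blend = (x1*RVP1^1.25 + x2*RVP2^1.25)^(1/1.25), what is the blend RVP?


Chevron index: RVP_blend = (sum xi*RVPi^1.25)^(1/1.25)
RVP^1.25 terms: 0.19 * 8.1^1.25 + 0.81 * 0.4^1.25 = 2.854
RVP_blend = 2.854^(1/1.25) = 2.314

2.314 psi


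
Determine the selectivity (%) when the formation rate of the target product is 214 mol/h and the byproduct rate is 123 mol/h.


Selectivity = desired / (desired + undesired) * 100
Total products = 214 + 123 = 337 mol/h
S = 214 / 337 * 100
= 0.6350 * 100
= 63.50 %

63.50 %


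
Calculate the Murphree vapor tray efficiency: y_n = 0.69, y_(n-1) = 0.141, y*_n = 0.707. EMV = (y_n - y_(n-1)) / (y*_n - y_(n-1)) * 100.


Murphree vapor efficiency: EMV = (y_n - y_(n-1)) / (y*_n - y_(n-1)) * 100
EMV = (0.69 - 0.141) / (0.707 - 0.141) * 100 = 0.549 / 0.566 * 100 = 97.00

97.00 %


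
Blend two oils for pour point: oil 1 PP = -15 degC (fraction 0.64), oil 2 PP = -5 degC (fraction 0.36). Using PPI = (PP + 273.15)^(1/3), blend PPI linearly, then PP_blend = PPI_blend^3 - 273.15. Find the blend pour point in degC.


PPI_1 = (-15 + 273.15)^(1/3) = 6.36733
PPI_2 = (-5 + 273.15)^(1/3) = 6.448508
PPI_blend = 0.64 * 6.36733 + 0.36 * 6.448508 = 6.396554
PP_blend = 6.396554^3 - 273.15 = 261.7208 - 273.15 = -11.43

-11.43 degC


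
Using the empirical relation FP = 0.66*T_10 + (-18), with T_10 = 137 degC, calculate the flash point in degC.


FP = 0.66 * 137 + (-18) = 72.42

72.42 degC


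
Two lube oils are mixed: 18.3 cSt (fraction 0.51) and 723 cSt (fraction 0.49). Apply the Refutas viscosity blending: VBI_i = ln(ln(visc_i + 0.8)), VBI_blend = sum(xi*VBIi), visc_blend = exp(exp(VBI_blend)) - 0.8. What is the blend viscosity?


Refutas method: VBN_i = 14.534*ln(ln(visc_i + 0.8)) + 10.975, blended linearly by mass fraction; since VBN is linear in VBI_i = ln(ln(visc_i + 0.8)) and the fractions sum to 1, blend VBI directly: visc = exp(exp(VBI_blend)) - 0.8
VBI_1 = ln(ln(18.3 + 0.8)) = 1.0817
VBI_2 = ln(ln(723 + 0.8)) = 1.88472
VBI_blend = 0.51 * 1.0817 + 0.49 * 1.88472 = 1.47518
visc_blend = exp(exp(1.47518)) - 0.8 = 78.39

78.39 cSt


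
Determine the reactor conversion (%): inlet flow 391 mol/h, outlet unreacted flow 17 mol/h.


X = (F_in - F_out) / F_in * 100
Moles reacted = 391 - 17 = 374
X = 374 / 391 * 100
= 0.9565 * 100
= 95.65 %

95.65 %


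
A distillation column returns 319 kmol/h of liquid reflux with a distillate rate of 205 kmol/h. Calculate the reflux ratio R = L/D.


Reflux ratio definition: R = L / D (liquid returned / distillate withdrawn)
L = 319 kmol/h, D = 205 kmol/h
R = 319 / 205 = 1.556

1.556


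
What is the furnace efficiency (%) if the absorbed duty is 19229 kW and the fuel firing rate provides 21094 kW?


Furnace efficiency = Q_absorbed / Q_fuel * 100
= 19229 / 21094 * 100 = 91.16

91.16 %


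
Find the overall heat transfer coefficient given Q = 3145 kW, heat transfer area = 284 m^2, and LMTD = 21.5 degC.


From Q = U*A*LMTD, U = Q / (A * LMTD)
U = 3145 / (284 * 21.5) = 3145 / 6106 = 0.5151

0.5151 kW/(m^2*K)


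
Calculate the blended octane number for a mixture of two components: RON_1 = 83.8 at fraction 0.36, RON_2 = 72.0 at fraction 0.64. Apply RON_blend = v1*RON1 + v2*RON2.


Linear blending: RON_blend = sum(vi * RONi)
Contribution 1: 0.36 * 83.8 = 30.168
Contribution 2: 0.64 * 72.0 = 46.08
RON_blend = 30.168 + 46.08 = 76.248

76.248


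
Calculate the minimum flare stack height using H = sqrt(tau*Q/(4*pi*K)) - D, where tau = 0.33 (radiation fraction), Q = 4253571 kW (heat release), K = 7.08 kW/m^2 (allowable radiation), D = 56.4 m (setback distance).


tau*Q/(4*pi*K) = 0.33 * 4253571 / (4 * pi * 7.08) = 15777
sqrt(15777) = 125.607
H = 125.607 - 56.4 = 69.21

69.21 m


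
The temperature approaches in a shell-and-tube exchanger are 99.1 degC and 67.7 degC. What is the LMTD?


LMTD = (dT1 - dT2) / ln(dT1/dT2)
= (99.1 - 67.7) / ln(99.1 / 67.7) = 31.4 / 0.381043 = 82.41

82.41 degC


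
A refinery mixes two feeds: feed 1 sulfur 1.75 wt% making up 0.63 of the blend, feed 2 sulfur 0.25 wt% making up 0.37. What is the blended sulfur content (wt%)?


Linear sulfur blending: S_blend = x1*S1 + x2*S2
Contribution 1: 0.63 * 1.75 = 1.1025 wt%
Contribution 2: 0.37 * 0.25 = 0.0925 wt%
S_blend = 1.1025 + 0.0925 = 1.195

1.195 wt%


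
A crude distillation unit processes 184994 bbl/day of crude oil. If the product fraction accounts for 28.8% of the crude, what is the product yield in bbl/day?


Crude throughput = 184994 bbl/day
Fraction yield = 28.8%
yield = throughput * fraction / 100
yield = 184994 * 28.8 / 100 = 53278.272

53278.272 bbl/day


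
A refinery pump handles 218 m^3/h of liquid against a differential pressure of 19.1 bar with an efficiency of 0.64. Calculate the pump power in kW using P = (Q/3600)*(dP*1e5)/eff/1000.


Q = 218 / 3600 = 0.0605556 m^3/s
P = 0.0605556 * (19.1 * 1e5) / 0.64 / 1000 = 180.7

180.7 kW


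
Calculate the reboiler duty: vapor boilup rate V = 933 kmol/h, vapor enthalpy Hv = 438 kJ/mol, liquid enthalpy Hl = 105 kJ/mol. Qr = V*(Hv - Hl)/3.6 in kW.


Qr = 933 * (438 - 105) / 3.6 = 933 * 333 / 3.6 = 86300

86300 kW


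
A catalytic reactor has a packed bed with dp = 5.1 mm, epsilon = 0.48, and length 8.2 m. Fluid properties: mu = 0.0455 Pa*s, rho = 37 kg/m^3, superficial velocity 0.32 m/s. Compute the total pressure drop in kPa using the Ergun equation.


dp = 5.1 mm = 0.0051 m
Viscous term = 150*0.0455*0.32*(1-0.48)^2 / (0.0051^2*0.48^3) = 205303
Inertial term = 1.75*37*0.32^2*(1-0.48) / (0.0051*0.48^3) = 6112.93
dP/L = 205303 + 6112.93 = 211416 Pa/m
dP = 211416 * 8.2 / 1000 = 1734 kPa

1734 kPa


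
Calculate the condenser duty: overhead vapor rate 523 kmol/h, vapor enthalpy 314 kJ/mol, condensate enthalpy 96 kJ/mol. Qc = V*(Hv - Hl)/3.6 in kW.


Qc = 523 * (314 - 96) / 3.6 = 523 * 218 / 3.6 = 31670

31670 kW


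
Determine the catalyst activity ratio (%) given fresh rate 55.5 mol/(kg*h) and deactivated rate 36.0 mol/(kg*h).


Activity (%) = (rate_used / rate_fresh) * 100
rate_used = 36.0, rate_fresh = 55.5
= (36.0 / 55.5) * 100
= 0.6486 * 100 = 64.86

64.86 %


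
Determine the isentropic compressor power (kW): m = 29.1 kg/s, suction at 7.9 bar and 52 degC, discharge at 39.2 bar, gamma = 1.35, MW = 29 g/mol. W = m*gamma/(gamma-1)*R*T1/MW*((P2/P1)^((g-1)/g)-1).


Isentropic work: W = m*(gamma/(gamma-1))*(R*T1/MW)*((P2/P1)^((gamma-1)/gamma) - 1)
T1 = 52 + 273.15 = 325.15 K
Pressure ratio = 39.2 / 7.9 = 4.96203
Exponent = (1.35 - 1)/1.35 = 0.259259
(P2/P1)^exp - 1 = 4.96203^0.259259 - 1 = 0.514802
W = 29.1 * 1.35 / 0.35 * 8.314 * 325.15 / 29 * 0.514802 = 5386

5386 kW


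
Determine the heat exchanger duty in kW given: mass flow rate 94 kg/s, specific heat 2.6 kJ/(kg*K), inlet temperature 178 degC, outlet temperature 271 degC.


Q = m_dot * cp * delta_T
delta_T = 271 - 178 = 93 K
Q = 94 * 2.6 * 93
= 244.4 * 93
= 22729.2 kW

22729.2 kW


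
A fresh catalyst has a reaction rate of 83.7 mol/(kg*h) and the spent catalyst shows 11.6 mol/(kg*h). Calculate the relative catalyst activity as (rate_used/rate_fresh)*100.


Activity (%) = (rate_used / rate_fresh) * 100
rate_used = 11.6, rate_fresh = 83.7
= (11.6 / 83.7) * 100
= 0.1386 * 100 = 13.86

13.86 %


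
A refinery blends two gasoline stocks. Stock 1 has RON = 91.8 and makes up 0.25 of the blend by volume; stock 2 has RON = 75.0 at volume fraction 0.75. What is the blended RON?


Linear blending: RON_blend = sum(vi * RONi)
Contribution 1: 0.25 * 91.8 = 22.95
Contribution 2: 0.75 * 75.0 = 56.25
RON_blend = 22.95 + 56.25 = 79.2

79.2


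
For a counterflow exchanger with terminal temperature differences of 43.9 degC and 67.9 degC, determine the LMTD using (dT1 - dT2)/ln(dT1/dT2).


LMTD = (dT1 - dT2) / ln(dT1/dT2)
= (43.9 - 67.9) / ln(43.9 / 67.9) = -24 / -0.436122 = 55.03

55.03 degC


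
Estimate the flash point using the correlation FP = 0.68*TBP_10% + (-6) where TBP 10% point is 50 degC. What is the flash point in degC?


FP = 0.68 * 50 + (-6) = 28

28 degC


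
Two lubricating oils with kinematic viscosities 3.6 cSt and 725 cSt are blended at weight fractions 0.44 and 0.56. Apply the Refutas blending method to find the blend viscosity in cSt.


Refutas method: VBN_i = 14.534*ln(ln(visc_i + 0.8)) + 10.975, blended linearly by mass fraction; since VBN is linear in VBI_i = ln(ln(visc_i + 0.8)) and the fractions sum to 1, blend VBI directly: visc = exp(exp(VBI_blend)) - 0.8
VBI_1 = ln(ln(3.6 + 0.8)) = 0.393126
VBI_2 = ln(ln(725 + 0.8)) = 1.88514
VBI_blend = 0.44 * 0.393126 + 0.56 * 1.88514 = 1.22865
visc_blend = exp(exp(1.22865)) - 0.8 = 29.67

29.67 cSt


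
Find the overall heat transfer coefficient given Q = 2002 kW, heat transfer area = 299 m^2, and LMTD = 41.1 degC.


From Q = U*A*LMTD, U = Q / (A * LMTD)
U = 2002 / (299 * 41.1) = 2002 / 12288.9 = 0.1629

0.1629 kW/(m^2*K)


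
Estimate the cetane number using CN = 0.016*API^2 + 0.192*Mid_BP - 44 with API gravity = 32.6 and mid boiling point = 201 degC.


CN = 0.016 * 32.6^2 + 0.192 * 201 - 44
CN = 17.00416 + 38.592 - 44 = 11.59616

11.59616


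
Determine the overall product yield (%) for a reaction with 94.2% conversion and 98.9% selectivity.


Overall yield = conversion (%) * selectivity (%) / 100
Conversion = 94.2%, Selectivity = 98.9%
Y = 94.2 * 98.9 / 100
= 93.1638 %

93.1638 %


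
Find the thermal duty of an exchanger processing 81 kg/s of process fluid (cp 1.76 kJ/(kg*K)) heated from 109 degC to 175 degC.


Q = m_dot * cp * delta_T
delta_T = 175 - 109 = 66 K
Q = 81 * 1.76 * 66
= 142.56 * 66
= 9408.96 kW

9408.96 kW


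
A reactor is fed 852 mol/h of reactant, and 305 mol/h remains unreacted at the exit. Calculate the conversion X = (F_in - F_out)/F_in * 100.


X = (F_in - F_out) / F_in * 100
Moles reacted = 852 - 305 = 547
X = 547 / 852 * 100
= 0.6420 * 100
= 64.20 %

64.20 %


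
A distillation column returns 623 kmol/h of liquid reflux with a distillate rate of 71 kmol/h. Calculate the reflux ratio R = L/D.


Reflux ratio definition: R = L / D (liquid returned / distillate withdrawn)
L = 623 kmol/h, D = 71 kmol/h
R = 623 / 71 = 8.775

8.775


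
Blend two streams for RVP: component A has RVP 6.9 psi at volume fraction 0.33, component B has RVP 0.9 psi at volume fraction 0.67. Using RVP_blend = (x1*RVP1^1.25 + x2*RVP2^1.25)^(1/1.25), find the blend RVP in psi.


Chevron index: RVP_blend = (sum xi*RVPi^1.25)^(1/1.25)
RVP^1.25 terms: 0.33 * 6.9^1.25 + 0.67 * 0.9^1.25 = 4.27774
RVP_blend = 4.27774^(1/1.25) = 3.199

3.199 psi


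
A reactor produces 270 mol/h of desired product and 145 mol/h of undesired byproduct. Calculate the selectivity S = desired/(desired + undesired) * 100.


Selectivity = desired / (desired + undesired) * 100
Total products = 270 + 145 = 415 mol/h
S = 270 / 415 * 100
= 0.6506 * 100
= 65.06 %

65.06 %


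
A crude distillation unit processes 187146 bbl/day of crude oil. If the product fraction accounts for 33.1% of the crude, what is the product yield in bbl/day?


Crude throughput = 187146 bbl/day
Fraction yield = 33.1%
yield = throughput * fraction / 100
yield = 187146 * 33.1 / 100 = 61945.326

61945.326 bbl/day


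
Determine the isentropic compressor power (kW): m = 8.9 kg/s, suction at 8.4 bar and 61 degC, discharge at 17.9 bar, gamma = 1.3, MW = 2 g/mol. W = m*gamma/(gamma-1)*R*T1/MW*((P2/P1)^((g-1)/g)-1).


Isentropic work: W = m*(gamma/(gamma-1))*(R*T1/MW)*((P2/P1)^((gamma-1)/gamma) - 1)
T1 = 61 + 273.15 = 334.15 K
Pressure ratio = 17.9 / 8.4 = 2.13095
Exponent = (1.3 - 1)/1.3 = 0.230769
(P2/P1)^exp - 1 = 2.13095^0.230769 - 1 = 0.190761
W = 8.9 * 1.3 / 0.3 * 8.314 * 334.15 / 2 * 0.190761 = 10220

10220 kW


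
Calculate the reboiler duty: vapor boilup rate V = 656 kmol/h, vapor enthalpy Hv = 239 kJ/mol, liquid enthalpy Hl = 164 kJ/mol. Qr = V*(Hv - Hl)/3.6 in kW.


Qr = 656 * (239 - 164) / 3.6 = 656 * 75 / 3.6 = 13670

13670 kW


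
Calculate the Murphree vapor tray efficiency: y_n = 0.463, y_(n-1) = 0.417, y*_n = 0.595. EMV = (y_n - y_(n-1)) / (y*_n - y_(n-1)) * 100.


Murphree vapor efficiency: EMV = (y_n - y_(n-1)) / (y*_n - y_(n-1)) * 100
EMV = (0.463 - 0.417) / (0.595 - 0.417) * 100 = 0.046 / 0.178 * 100 = 25.84

25.84 %


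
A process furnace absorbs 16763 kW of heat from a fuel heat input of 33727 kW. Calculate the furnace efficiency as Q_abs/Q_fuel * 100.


Furnace efficiency = Q_absorbed / Q_fuel * 100
= 16763 / 33727 * 100 = 49.70

49.70 %


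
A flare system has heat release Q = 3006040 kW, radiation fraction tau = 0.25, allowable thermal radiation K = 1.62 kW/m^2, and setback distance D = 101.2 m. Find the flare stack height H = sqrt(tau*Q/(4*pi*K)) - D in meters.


tau*Q/(4*pi*K) = 0.25 * 3006040 / (4 * pi * 1.62) = 36915.6
sqrt(36915.6) = 192.134
H = 192.134 - 101.2 = 90.93

90.93 m


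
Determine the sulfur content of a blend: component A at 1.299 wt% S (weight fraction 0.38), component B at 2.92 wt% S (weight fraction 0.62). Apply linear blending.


Linear sulfur blending: S_blend = x1*S1 + x2*S2
Contribution 1: 0.38 * 1.299 = 0.49362 wt%
Contribution 2: 0.62 * 2.92 = 1.8104 wt%
S_blend = 0.49362 + 1.8104 = 2.30402

2.30402 wt%


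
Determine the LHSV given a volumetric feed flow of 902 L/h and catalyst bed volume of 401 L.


LHSV = volumetric feed rate / catalyst volume
= 902 L/h / 401 L
= 2.249 h^-1

2.249 h^-1


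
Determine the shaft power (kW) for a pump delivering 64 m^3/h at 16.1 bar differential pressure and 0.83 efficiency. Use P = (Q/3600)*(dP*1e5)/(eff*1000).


Q = 64 / 3600 = 0.0177778 m^3/s
P = 0.0177778 * (16.1 * 1e5) / 0.83 / 1000 = 34.48

34.48 kW


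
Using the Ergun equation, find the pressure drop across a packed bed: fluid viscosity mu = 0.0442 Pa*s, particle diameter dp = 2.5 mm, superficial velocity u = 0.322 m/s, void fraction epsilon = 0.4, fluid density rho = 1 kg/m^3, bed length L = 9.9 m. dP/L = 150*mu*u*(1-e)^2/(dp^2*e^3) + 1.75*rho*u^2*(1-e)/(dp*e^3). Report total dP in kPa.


dp = 2.5 mm = 0.0025 m
Viscous term = 150*0.0442*0.322*(1-0.4)^2 / (0.0025^2*0.4^3) = 1921370
Inertial term = 1.75*1*0.322^2*(1-0.4) / (0.0025*0.4^3) = 680.426
dP/L = 1921370 + 680.426 = 1922050 Pa/m
dP = 1922050 * 9.9 / 1000 = 19030 kPa

19030 kPa


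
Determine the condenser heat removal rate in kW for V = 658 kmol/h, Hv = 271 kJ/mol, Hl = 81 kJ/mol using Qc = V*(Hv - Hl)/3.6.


Qc = 658 * (271 - 81) / 3.6 = 658 * 190 / 3.6 = 34730

34730 kW


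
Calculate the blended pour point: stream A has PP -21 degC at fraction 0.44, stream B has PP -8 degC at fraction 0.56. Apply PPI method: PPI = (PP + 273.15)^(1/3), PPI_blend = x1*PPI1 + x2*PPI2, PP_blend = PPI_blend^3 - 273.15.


PPI_1 = (-21 + 273.15)^(1/3) = 6.317613
PPI_2 = (-8 + 273.15)^(1/3) = 6.42437
PPI_blend = 0.44 * 6.317613 + 0.56 * 6.42437 = 6.377397
PP_blend = 6.377397^3 - 273.15 = 259.3763 - 273.15 = -13.77

-13.77 degC


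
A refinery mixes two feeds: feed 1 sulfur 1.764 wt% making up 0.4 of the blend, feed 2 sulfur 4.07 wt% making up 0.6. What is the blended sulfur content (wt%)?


Linear sulfur blending: S_blend = x1*S1 + x2*S2
Contribution 1: 0.4 * 1.764 = 0.7056 wt%
Contribution 2: 0.6 * 4.07 = 2.442 wt%
S_blend = 0.7056 + 2.442 = 3.1476

3.1476 wt%


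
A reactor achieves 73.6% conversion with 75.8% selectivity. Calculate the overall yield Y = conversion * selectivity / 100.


Overall yield = conversion (%) * selectivity (%) / 100
Conversion = 73.6%, Selectivity = 75.8%
Y = 73.6 * 75.8 / 100
= 55.7888 %

55.7888 %


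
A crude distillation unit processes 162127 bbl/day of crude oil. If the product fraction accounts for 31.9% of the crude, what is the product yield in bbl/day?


Crude throughput = 162127 bbl/day
Fraction yield = 31.9%
yield = throughput * fraction / 100
yield = 162127 * 31.9 / 100 = 51718.513

51718.513 bbl/day


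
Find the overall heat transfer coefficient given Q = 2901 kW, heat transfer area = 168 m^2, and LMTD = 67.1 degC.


From Q = U*A*LMTD, U = Q / (A * LMTD)
U = 2901 / (168 * 67.1) = 2901 / 11272.8 = 0.2573

0.2573 kW/(m^2*K)


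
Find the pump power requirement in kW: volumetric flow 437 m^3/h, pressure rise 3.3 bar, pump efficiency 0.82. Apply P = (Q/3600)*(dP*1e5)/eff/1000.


Q = 437 / 3600 = 0.121389 m^3/s
P = 0.121389 * (3.3 * 1e5) / 0.82 / 1000 = 48.85

48.85 kW


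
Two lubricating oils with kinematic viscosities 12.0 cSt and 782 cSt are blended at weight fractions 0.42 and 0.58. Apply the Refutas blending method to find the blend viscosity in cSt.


Refutas method: VBN_i = 14.534*ln(ln(visc_i + 0.8)) + 10.975, blended linearly by mass fraction; since VBN is linear in VBI_i = ln(ln(visc_i + 0.8)) and the fractions sum to 1, blend VBI directly: visc = exp(exp(VBI_blend)) - 0.8
VBI_1 = ln(ln(12.0 + 0.8)) = 0.935876
VBI_2 = ln(ln(782 + 0.8)) = 1.89655
VBI_blend = 0.42 * 0.935876 + 0.58 * 1.89655 = 1.49307
visc_blend = exp(exp(1.49307)) - 0.8 = 84.89

84.89 cSt


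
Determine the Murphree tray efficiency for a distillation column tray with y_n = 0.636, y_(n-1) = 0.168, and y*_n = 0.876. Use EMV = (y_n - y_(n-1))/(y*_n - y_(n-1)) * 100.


Murphree vapor efficiency: EMV = (y_n - y_(n-1)) / (y*_n - y_(n-1)) * 100
EMV = (0.636 - 0.168) / (0.876 - 0.168) * 100 = 0.468 / 0.708 * 100 = 66.10

66.10 %


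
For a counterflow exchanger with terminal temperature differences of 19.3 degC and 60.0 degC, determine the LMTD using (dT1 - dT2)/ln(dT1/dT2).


LMTD = (dT1 - dT2) / ln(dT1/dT2)
= (19.3 - 60.0) / ln(19.3 / 60.0) = -40.7 / -1.13424 = 35.88

35.88 degC


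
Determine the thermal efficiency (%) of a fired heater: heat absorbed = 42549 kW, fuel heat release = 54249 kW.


Furnace efficiency = Q_absorbed / Q_fuel * 100
= 42549 / 54249 * 100 = 78.43

78.43 %


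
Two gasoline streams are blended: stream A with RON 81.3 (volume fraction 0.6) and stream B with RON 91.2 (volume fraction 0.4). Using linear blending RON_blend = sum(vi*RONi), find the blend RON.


Linear blending: RON_blend = sum(vi * RONi)
Contribution 1: 0.6 * 81.3 = 48.78
Contribution 2: 0.4 * 91.2 = 36.48
RON_blend = 48.78 + 36.48 = 85.26

85.26


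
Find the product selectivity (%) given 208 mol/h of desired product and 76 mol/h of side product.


Selectivity = desired / (desired + undesired) * 100
Total products = 208 + 76 = 284 mol/h
S = 208 / 284 * 100
= 0.7324 * 100
= 73.24 %

73.24 %


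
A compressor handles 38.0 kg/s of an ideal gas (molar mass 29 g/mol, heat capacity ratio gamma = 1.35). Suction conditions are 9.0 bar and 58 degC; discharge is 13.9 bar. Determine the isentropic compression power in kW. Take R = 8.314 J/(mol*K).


Isentropic work: W = m*(gamma/(gamma-1))*(R*T1/MW)*((P2/P1)^((gamma-1)/gamma) - 1)
T1 = 58 + 273.15 = 331.15 K
Pressure ratio = 13.9 / 9.0 = 1.54444
Exponent = (1.35 - 1)/1.35 = 0.259259
(P2/P1)^exp - 1 = 1.54444^0.259259 - 1 = 0.119285
W = 38.0 * 1.35 / 0.35 * 8.314 * 331.15 / 29 * 0.119285 = 1660

1660 kW


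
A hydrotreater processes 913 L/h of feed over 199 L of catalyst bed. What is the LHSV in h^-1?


LHSV = volumetric feed rate / catalyst volume
= 913 L/h / 199 L
= 4.588 h^-1

4.588 h^-1


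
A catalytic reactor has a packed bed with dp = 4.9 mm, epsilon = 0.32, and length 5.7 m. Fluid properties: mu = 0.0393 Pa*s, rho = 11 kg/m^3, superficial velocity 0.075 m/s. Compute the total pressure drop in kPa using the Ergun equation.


dp = 4.9 mm = 0.0049 m
Viscous term = 150*0.0393*0.075*(1-0.32)^2 / (0.0049^2*0.32^3) = 259849
Inertial term = 1.75*11*0.075^2*(1-0.32) / (0.0049*0.32^3) = 458.581
dP/L = 259849 + 458.581 = 260308 Pa/m
dP = 260308 * 5.7 / 1000 = 1484 kPa

1484 kPa


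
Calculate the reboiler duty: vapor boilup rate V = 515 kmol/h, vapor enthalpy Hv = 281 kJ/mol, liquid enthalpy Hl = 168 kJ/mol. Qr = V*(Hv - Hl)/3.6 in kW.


Qr = 515 * (281 - 168) / 3.6 = 515 * 113 / 3.6 = 16170

16170 kW


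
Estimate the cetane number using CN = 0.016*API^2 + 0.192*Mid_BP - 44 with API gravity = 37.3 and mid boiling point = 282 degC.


CN = 0.016 * 37.3^2 + 0.192 * 282 - 44
CN = 22.26064 + 54.144 - 44 = 32.40464

32.40464


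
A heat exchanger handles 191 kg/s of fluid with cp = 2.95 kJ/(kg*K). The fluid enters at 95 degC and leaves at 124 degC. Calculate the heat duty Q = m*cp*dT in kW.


Q = m_dot * cp * delta_T
delta_T = 124 - 95 = 29 K
Q = 191 * 2.95 * 29
= 563.45 * 29
= 16340.05 kW

16340.05 kW


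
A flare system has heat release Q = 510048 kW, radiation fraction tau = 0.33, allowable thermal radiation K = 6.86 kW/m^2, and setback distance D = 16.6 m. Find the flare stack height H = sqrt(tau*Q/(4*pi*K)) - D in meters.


tau*Q/(4*pi*K) = 0.33 * 510048 / (4 * pi * 6.86) = 1952.5
sqrt(1952.5) = 44.1871
H = 44.1871 - 16.6 = 27.59

27.59 m


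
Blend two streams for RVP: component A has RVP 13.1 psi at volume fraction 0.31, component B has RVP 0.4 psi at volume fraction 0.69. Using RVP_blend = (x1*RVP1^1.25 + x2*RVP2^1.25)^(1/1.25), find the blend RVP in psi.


Chevron index: RVP_blend = (sum xi*RVPi^1.25)^(1/1.25)
RVP^1.25 terms: 0.31 * 13.1^1.25 + 0.69 * 0.4^1.25 = 7.94543
RVP_blend = 7.94543^(1/1.25) = 5.249

5.249 psi


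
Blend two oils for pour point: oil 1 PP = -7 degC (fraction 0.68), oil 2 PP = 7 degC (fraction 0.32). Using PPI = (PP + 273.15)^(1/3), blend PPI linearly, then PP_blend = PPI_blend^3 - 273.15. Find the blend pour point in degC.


PPI_1 = (-7 + 273.15)^(1/3) = 6.432436
PPI_2 = (7 + 273.15)^(1/3) = 6.543301
PPI_blend = 0.68 * 6.432436 + 0.32 * 6.543301 = 6.467913
PP_blend = 6.467913^3 - 273.15 = 270.578 - 273.15 = -2.57

-2.57 degC


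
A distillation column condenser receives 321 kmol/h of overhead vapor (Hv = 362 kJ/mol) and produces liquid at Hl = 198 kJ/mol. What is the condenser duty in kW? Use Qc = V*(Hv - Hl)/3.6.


Qc = 321 * (362 - 198) / 3.6 = 321 * 164 / 3.6 = 14620

14620 kW


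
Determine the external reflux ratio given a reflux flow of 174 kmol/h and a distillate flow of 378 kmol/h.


Reflux ratio definition: R = L / D (liquid returned / distillate withdrawn)
L = 174 kmol/h, D = 378 kmol/h
R = 174 / 378 = 0.4603

0.4603


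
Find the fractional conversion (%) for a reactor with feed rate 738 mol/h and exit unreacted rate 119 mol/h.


X = (F_in - F_out) / F_in * 100
Moles reacted = 738 - 119 = 619
X = 619 / 738 * 100
= 0.8388 * 100
= 83.88 %

83.88 %


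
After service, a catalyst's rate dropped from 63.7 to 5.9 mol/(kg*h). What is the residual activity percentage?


Activity (%) = (rate_used / rate_fresh) * 100
rate_used = 5.9, rate_fresh = 63.7
= (5.9 / 63.7) * 100
= 0.09262 * 100 = 9.262

9.262 %


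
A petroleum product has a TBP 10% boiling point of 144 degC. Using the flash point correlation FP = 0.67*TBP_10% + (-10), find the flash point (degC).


FP = 0.67 * 144 + (-10) = 86.48

86.48 degC


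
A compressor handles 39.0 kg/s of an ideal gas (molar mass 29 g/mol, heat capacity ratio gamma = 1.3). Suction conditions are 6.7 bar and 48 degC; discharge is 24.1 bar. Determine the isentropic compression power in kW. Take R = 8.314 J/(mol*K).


Isentropic work: W = m*(gamma/(gamma-1))*(R*T1/MW)*((P2/P1)^((gamma-1)/gamma) - 1)
T1 = 48 + 273.15 = 321.15 K
Pressure ratio = 24.1 / 6.7 = 3.59701
Exponent = (1.3 - 1)/1.3 = 0.230769
(P2/P1)^exp - 1 = 3.59701^0.230769 - 1 = 0.343675
W = 39.0 * 1.3 / 0.3 * 8.314 * 321.15 / 29 * 0.343675 = 5348

5348 kW


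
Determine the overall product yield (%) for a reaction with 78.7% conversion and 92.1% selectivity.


Overall yield = conversion (%) * selectivity (%) / 100
Conversion = 78.7%, Selectivity = 92.1%
Y = 78.7 * 92.1 / 100
= 72.4827 %

72.4827 %


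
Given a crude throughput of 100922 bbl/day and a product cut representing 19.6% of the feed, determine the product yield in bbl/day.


Crude throughput = 100922 bbl/day
Fraction yield = 19.6%
yield = throughput * fraction / 100
yield = 100922 * 19.6 / 100 = 19780.712

19780.712 bbl/day


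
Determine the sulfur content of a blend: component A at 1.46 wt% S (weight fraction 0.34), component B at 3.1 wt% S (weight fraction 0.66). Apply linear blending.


Linear sulfur blending: S_blend = x1*S1 + x2*S2
Contribution 1: 0.34 * 1.46 = 0.4964 wt%
Contribution 2: 0.66 * 3.1 = 2.046 wt%
S_blend = 0.4964 + 2.046 = 2.5424

2.5424 wt%


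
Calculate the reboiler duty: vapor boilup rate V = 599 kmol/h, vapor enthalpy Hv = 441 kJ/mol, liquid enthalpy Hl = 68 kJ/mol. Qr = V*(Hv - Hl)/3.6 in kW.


Qr = 599 * (441 - 68) / 3.6 = 599 * 373 / 3.6 = 62060

62060 kW


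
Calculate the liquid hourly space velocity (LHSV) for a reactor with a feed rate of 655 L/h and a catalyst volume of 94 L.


LHSV = volumetric feed rate / catalyst volume
= 655 L/h / 94 L
= 6.968 h^-1

6.968 h^-1


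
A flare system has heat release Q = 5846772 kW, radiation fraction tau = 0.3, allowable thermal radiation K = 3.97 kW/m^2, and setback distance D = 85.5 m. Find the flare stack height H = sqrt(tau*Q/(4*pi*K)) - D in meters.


tau*Q/(4*pi*K) = 0.3 * 5846772 / (4 * pi * 3.97) = 35159
sqrt(35159) = 187.507
H = 187.507 - 85.5 = 102.0

102.0 m


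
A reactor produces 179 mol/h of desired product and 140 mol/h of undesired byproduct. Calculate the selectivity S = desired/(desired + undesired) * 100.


Selectivity = desired / (desired + undesired) * 100
Total products = 179 + 140 = 319 mol/h
S = 179 / 319 * 100
= 0.5611 * 100
= 56.11 %

56.11 %


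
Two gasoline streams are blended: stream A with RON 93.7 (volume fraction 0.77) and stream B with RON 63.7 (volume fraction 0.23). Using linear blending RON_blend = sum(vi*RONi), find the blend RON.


Linear blending: RON_blend = sum(vi * RONi)
Contribution 1: 0.77 * 93.7 = 72.149
Contribution 2: 0.23 * 63.7 = 14.651
RON_blend = 72.149 + 14.651 = 86.8

86.8


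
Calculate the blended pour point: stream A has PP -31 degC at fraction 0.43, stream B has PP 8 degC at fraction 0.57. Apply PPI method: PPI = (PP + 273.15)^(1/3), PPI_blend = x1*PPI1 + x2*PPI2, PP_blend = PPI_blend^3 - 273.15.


PPI_1 = (-31 + 273.15)^(1/3) = 6.232967
PPI_2 = (8 + 273.15)^(1/3) = 6.551077
PPI_blend = 0.43 * 6.232967 + 0.57 * 6.551077 = 6.41429
PP_blend = 6.41429^3 - 273.15 = 263.9039 - 273.15 = -9.25

-9.25 degC


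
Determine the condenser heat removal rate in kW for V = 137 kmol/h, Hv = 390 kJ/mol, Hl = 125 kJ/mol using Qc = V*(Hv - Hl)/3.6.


Qc = 137 * (390 - 125) / 3.6 = 137 * 265 / 3.6 = 10080

10080 kW


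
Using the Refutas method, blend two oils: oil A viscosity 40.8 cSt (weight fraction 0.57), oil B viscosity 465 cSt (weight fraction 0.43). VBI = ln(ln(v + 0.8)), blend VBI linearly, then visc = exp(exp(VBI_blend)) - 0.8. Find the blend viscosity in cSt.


Refutas method: VBN_i = 14.534*ln(ln(visc_i + 0.8)) + 10.975, blended linearly by mass fraction; since VBN is linear in VBI_i = ln(ln(visc_i + 0.8)) and the fractions sum to 1, blend VBI directly: visc = exp(exp(VBI_blend)) - 0.8
VBI_1 = ln(ln(40.8 + 0.8)) = 1.3159
VBI_2 = ln(ln(465 + 0.8)) = 1.81544
VBI_blend = 0.57 * 1.3159 + 0.43 * 1.81544 = 1.5307
visc_blend = exp(exp(1.5307)) - 0.8 = 100.8

100.8 cSt


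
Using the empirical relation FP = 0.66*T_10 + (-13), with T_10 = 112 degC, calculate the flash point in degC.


FP = 0.66 * 112 + (-13) = 60.92

60.92 degC
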